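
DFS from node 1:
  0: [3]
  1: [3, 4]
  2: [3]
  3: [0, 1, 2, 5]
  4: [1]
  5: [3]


Visit 1, push [4, 3]
Visit 3, push [5, 2, 0]
Visit 0, push []
Visit 2, push []
Visit 5, push []
Visit 4, push []

DFS order: [1, 3, 0, 2, 5, 4]


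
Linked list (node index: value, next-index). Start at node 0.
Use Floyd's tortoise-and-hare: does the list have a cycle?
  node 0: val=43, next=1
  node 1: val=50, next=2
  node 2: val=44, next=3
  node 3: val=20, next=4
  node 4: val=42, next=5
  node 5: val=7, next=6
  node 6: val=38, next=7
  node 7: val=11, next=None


Floyd's tortoise (slow, +1) and hare (fast, +2):
  init: slow=0, fast=0
  step 1: slow=1, fast=2
  step 2: slow=2, fast=4
  step 3: slow=3, fast=6
  step 4: fast 6->7->None, no cycle

Cycle: no


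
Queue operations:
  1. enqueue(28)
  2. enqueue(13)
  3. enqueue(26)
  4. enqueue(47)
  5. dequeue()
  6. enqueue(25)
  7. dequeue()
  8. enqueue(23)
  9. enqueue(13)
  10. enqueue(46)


enqueue(28) -> [28]
enqueue(13) -> [28, 13]
enqueue(26) -> [28, 13, 26]
enqueue(47) -> [28, 13, 26, 47]
dequeue()->28, [13, 26, 47]
enqueue(25) -> [13, 26, 47, 25]
dequeue()->13, [26, 47, 25]
enqueue(23) -> [26, 47, 25, 23]
enqueue(13) -> [26, 47, 25, 23, 13]
enqueue(46) -> [26, 47, 25, 23, 13, 46]

Final queue: [26, 47, 25, 23, 13, 46]


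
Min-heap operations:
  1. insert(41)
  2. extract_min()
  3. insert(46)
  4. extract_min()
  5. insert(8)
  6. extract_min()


insert(41) -> [41]
extract_min()->41, []
insert(46) -> [46]
extract_min()->46, []
insert(8) -> [8]
extract_min()->8, []

Final heap: []


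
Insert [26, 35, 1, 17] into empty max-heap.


Insert 26: [26]
Insert 35: [35, 26]
Insert 1: [35, 26, 1]
Insert 17: [35, 26, 1, 17]

Final heap: [35, 26, 1, 17]


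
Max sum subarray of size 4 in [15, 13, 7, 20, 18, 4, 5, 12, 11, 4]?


[0:4]: 55
[1:5]: 58
[2:6]: 49
[3:7]: 47
[4:8]: 39
[5:9]: 32
[6:10]: 32

Max: 58 at [1:5]


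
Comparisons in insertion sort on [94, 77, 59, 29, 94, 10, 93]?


Algorithm: insertion sort
Input: [94, 77, 59, 29, 94, 10, 93]
Sorted: [10, 29, 59, 77, 93, 94, 94]

15


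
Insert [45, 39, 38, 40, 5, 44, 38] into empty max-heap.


Insert 45: [45]
Insert 39: [45, 39]
Insert 38: [45, 39, 38]
Insert 40: [45, 40, 38, 39]
Insert 5: [45, 40, 38, 39, 5]
Insert 44: [45, 40, 44, 39, 5, 38]
Insert 38: [45, 40, 44, 39, 5, 38, 38]

Final heap: [45, 40, 44, 39, 5, 38, 38]


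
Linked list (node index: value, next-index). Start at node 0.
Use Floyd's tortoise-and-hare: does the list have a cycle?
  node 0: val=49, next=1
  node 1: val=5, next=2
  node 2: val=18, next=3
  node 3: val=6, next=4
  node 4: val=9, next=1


Floyd's tortoise (slow, +1) and hare (fast, +2):
  init: slow=0, fast=0
  step 1: slow=1, fast=2
  step 2: slow=2, fast=4
  step 3: slow=3, fast=2
  step 4: slow=4, fast=4
  slow == fast at node 4: cycle detected

Cycle: yes


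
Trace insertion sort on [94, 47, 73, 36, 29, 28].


Initial: [94, 47, 73, 36, 29, 28]
Insert 47: [47, 94, 73, 36, 29, 28]
Insert 73: [47, 73, 94, 36, 29, 28]
Insert 36: [36, 47, 73, 94, 29, 28]
Insert 29: [29, 36, 47, 73, 94, 28]
Insert 28: [28, 29, 36, 47, 73, 94]

Sorted: [28, 29, 36, 47, 73, 94]


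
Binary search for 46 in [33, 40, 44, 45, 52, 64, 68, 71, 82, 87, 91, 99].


Step 1: lo=0, hi=11, mid=5, val=64
Step 2: lo=0, hi=4, mid=2, val=44
Step 3: lo=3, hi=4, mid=3, val=45
Step 4: lo=4, hi=4, mid=4, val=52

Not found


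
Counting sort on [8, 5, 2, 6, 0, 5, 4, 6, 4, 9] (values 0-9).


Input: [8, 5, 2, 6, 0, 5, 4, 6, 4, 9]
Counts: [1, 0, 1, 0, 2, 2, 2, 0, 1, 1]

Sorted: [0, 2, 4, 4, 5, 5, 6, 6, 8, 9]


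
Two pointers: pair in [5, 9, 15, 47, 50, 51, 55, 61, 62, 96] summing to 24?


lo=0(5)+hi=9(96)=101
lo=0(5)+hi=8(62)=67
lo=0(5)+hi=7(61)=66
lo=0(5)+hi=6(55)=60
lo=0(5)+hi=5(51)=56
lo=0(5)+hi=4(50)=55
lo=0(5)+hi=3(47)=52
lo=0(5)+hi=2(15)=20
lo=1(9)+hi=2(15)=24

Yes: 9+15=24


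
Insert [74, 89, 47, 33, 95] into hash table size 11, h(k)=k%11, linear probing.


Insert 74: h=8 -> slot 8
Insert 89: h=1 -> slot 1
Insert 47: h=3 -> slot 3
Insert 33: h=0 -> slot 0
Insert 95: h=7 -> slot 7

Table: [33, 89, None, 47, None, None, None, 95, 74, None, None]


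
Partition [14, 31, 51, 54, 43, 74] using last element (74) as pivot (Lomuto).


Pivot: 74
  14 <= 74: advance i (no swap)
  31 <= 74: advance i (no swap)
  51 <= 74: advance i (no swap)
  54 <= 74: advance i (no swap)
  43 <= 74: advance i (no swap)
Place pivot at 5: [14, 31, 51, 54, 43, 74]

Partitioned: [14, 31, 51, 54, 43, 74]


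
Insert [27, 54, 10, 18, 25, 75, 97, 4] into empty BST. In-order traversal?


Insert 27: root
Insert 54: R from 27
Insert 10: L from 27
Insert 18: L from 27 -> R from 10
Insert 25: L from 27 -> R from 10 -> R from 18
Insert 75: R from 27 -> R from 54
Insert 97: R from 27 -> R from 54 -> R from 75
Insert 4: L from 27 -> L from 10

In-order: [4, 10, 18, 25, 27, 54, 75, 97]


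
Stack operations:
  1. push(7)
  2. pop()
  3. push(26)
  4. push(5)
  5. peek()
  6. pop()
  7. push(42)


push(7) -> [7]
pop()->7, []
push(26) -> [26]
push(5) -> [26, 5]
peek()->5
pop()->5, [26]
push(42) -> [26, 42]

Final stack: [26, 42]


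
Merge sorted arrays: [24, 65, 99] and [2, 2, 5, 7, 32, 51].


Take 2 from B
Take 2 from B
Take 5 from B
Take 7 from B
Take 24 from A
Take 32 from B
Take 51 from B

Merged: [2, 2, 5, 7, 24, 32, 51, 65, 99]


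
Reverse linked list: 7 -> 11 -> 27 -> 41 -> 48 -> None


Step 1: curr=7, set curr.next=prev(None) | reversed so far: 7
Step 2: curr=11, set curr.next=prev(7) | reversed so far: 11 -> 7
Step 3: curr=27, set curr.next=prev(11) | reversed so far: 27 -> 11 -> 7
Step 4: curr=41, set curr.next=prev(27) | reversed so far: 41 -> 27 -> 11 -> 7
Step 5: curr=48, set curr.next=prev(41) | reversed so far: 48 -> 41 -> 27 -> 11 -> 7

48 -> 41 -> 27 -> 11 -> 7 -> None


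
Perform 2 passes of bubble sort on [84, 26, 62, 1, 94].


Initial: [84, 26, 62, 1, 94]
Pass 1: [26, 62, 1, 84, 94] (3 swaps)
Pass 2: [26, 1, 62, 84, 94] (1 swaps)

After 2 passes: [26, 1, 62, 84, 94]


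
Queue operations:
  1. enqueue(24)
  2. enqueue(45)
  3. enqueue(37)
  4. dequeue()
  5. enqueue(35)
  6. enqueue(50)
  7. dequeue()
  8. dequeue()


enqueue(24) -> [24]
enqueue(45) -> [24, 45]
enqueue(37) -> [24, 45, 37]
dequeue()->24, [45, 37]
enqueue(35) -> [45, 37, 35]
enqueue(50) -> [45, 37, 35, 50]
dequeue()->45, [37, 35, 50]
dequeue()->37, [35, 50]

Final queue: [35, 50]


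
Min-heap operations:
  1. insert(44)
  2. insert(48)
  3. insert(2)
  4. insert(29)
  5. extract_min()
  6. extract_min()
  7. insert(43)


insert(44) -> [44]
insert(48) -> [44, 48]
insert(2) -> [2, 48, 44]
insert(29) -> [2, 29, 44, 48]
extract_min()->2, [29, 48, 44]
extract_min()->29, [44, 48]
insert(43) -> [43, 48, 44]

Final heap: [43, 48, 44]


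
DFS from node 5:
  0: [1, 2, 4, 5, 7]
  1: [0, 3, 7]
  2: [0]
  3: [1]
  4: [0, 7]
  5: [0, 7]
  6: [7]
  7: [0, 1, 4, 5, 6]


Visit 5, push [7, 0]
Visit 0, push [7, 4, 2, 1]
Visit 1, push [7, 3]
Visit 3, push []
Visit 7, push [6, 4]
Visit 4, push []
Visit 6, push []
Visit 2, push []

DFS order: [5, 0, 1, 3, 7, 4, 6, 2]


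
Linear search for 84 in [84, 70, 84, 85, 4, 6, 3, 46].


i=0: 84==84 found!

Found at 0, 1 comps


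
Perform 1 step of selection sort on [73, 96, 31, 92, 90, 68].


Initial: [73, 96, 31, 92, 90, 68]
Step 1: min=31 at 2
  Swap: [31, 96, 73, 92, 90, 68]

After 1 step: [31, 96, 73, 92, 90, 68]


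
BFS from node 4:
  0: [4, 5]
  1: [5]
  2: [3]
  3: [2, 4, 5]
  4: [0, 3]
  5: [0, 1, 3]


Visit 4, enqueue [0, 3]
Visit 0, enqueue [5]
Visit 3, enqueue [2]
Visit 5, enqueue [1]
Visit 2, enqueue []
Visit 1, enqueue []

BFS order: [4, 0, 3, 5, 2, 1]


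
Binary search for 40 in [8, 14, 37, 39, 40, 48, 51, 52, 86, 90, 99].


Step 1: lo=0, hi=10, mid=5, val=48
Step 2: lo=0, hi=4, mid=2, val=37
Step 3: lo=3, hi=4, mid=3, val=39
Step 4: lo=4, hi=4, mid=4, val=40

Found at index 4


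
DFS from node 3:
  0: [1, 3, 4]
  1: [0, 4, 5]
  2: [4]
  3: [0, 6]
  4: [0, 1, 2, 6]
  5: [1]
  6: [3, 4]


Visit 3, push [6, 0]
Visit 0, push [4, 1]
Visit 1, push [5, 4]
Visit 4, push [6, 2]
Visit 2, push []
Visit 6, push []
Visit 5, push []

DFS order: [3, 0, 1, 4, 2, 6, 5]


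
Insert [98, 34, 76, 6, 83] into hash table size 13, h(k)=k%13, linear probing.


Insert 98: h=7 -> slot 7
Insert 34: h=8 -> slot 8
Insert 76: h=11 -> slot 11
Insert 6: h=6 -> slot 6
Insert 83: h=5 -> slot 5

Table: [None, None, None, None, None, 83, 6, 98, 34, None, None, 76, None]


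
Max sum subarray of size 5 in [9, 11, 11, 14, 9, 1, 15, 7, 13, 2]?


[0:5]: 54
[1:6]: 46
[2:7]: 50
[3:8]: 46
[4:9]: 45
[5:10]: 38

Max: 54 at [0:5]


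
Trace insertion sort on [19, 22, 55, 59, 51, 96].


Initial: [19, 22, 55, 59, 51, 96]
Insert 22: [19, 22, 55, 59, 51, 96]
Insert 55: [19, 22, 55, 59, 51, 96]
Insert 59: [19, 22, 55, 59, 51, 96]
Insert 51: [19, 22, 51, 55, 59, 96]
Insert 96: [19, 22, 51, 55, 59, 96]

Sorted: [19, 22, 51, 55, 59, 96]


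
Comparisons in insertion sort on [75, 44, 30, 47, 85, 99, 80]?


Algorithm: insertion sort
Input: [75, 44, 30, 47, 85, 99, 80]
Sorted: [30, 44, 47, 75, 80, 85, 99]

10


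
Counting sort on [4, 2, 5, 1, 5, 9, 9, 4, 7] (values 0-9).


Input: [4, 2, 5, 1, 5, 9, 9, 4, 7]
Counts: [0, 1, 1, 0, 2, 2, 0, 1, 0, 2]

Sorted: [1, 2, 4, 4, 5, 5, 7, 9, 9]


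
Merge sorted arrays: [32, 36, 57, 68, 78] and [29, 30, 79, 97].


Take 29 from B
Take 30 from B
Take 32 from A
Take 36 from A
Take 57 from A
Take 68 from A
Take 78 from A

Merged: [29, 30, 32, 36, 57, 68, 78, 79, 97]


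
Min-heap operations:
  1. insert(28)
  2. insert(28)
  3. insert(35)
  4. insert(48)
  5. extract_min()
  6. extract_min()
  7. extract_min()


insert(28) -> [28]
insert(28) -> [28, 28]
insert(35) -> [28, 28, 35]
insert(48) -> [28, 28, 35, 48]
extract_min()->28, [28, 48, 35]
extract_min()->28, [35, 48]
extract_min()->35, [48]

Final heap: [48]


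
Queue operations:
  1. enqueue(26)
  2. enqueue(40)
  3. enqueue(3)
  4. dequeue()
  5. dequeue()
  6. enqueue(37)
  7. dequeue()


enqueue(26) -> [26]
enqueue(40) -> [26, 40]
enqueue(3) -> [26, 40, 3]
dequeue()->26, [40, 3]
dequeue()->40, [3]
enqueue(37) -> [3, 37]
dequeue()->3, [37]

Final queue: [37]


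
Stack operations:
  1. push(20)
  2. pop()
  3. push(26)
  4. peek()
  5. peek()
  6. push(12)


push(20) -> [20]
pop()->20, []
push(26) -> [26]
peek()->26
peek()->26
push(12) -> [26, 12]

Final stack: [26, 12]


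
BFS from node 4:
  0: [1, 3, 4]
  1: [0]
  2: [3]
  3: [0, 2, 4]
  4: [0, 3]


Visit 4, enqueue [0, 3]
Visit 0, enqueue [1]
Visit 3, enqueue [2]
Visit 1, enqueue []
Visit 2, enqueue []

BFS order: [4, 0, 3, 1, 2]


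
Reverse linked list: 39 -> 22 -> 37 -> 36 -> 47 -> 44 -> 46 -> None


Step 1: curr=39, set curr.next=prev(None) | reversed so far: 39
Step 2: curr=22, set curr.next=prev(39) | reversed so far: 22 -> 39
Step 3: curr=37, set curr.next=prev(22) | reversed so far: 37 -> 22 -> 39
Step 4: curr=36, set curr.next=prev(37) | reversed so far: 36 -> 37 -> 22 -> 39
Step 5: curr=47, set curr.next=prev(36) | reversed so far: 47 -> 36 -> 37 -> 22 -> 39
Step 6: curr=44, set curr.next=prev(47) | reversed so far: 44 -> 47 -> 36 -> 37 -> 22 -> 39
Step 7: curr=46, set curr.next=prev(44) | reversed so far: 46 -> 44 -> 47 -> 36 -> 37 -> 22 -> 39

46 -> 44 -> 47 -> 36 -> 37 -> 22 -> 39 -> None


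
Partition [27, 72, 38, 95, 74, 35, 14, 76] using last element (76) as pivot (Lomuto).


Pivot: 76
  27 <= 76: advance i (no swap)
  72 <= 76: advance i (no swap)
  38 <= 76: advance i (no swap)
  74 <= 76: swap -> [27, 72, 38, 74, 95, 35, 14, 76]
  35 <= 76: swap -> [27, 72, 38, 74, 35, 95, 14, 76]
  14 <= 76: swap -> [27, 72, 38, 74, 35, 14, 95, 76]
Place pivot at 6: [27, 72, 38, 74, 35, 14, 76, 95]

Partitioned: [27, 72, 38, 74, 35, 14, 76, 95]


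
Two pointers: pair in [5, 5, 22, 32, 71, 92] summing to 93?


lo=0(5)+hi=5(92)=97
lo=0(5)+hi=4(71)=76
lo=1(5)+hi=4(71)=76
lo=2(22)+hi=4(71)=93

Yes: 22+71=93


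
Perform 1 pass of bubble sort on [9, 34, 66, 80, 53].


Initial: [9, 34, 66, 80, 53]
Pass 1: [9, 34, 66, 53, 80] (1 swaps)

After 1 pass: [9, 34, 66, 53, 80]


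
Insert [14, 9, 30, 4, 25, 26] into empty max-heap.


Insert 14: [14]
Insert 9: [14, 9]
Insert 30: [30, 9, 14]
Insert 4: [30, 9, 14, 4]
Insert 25: [30, 25, 14, 4, 9]
Insert 26: [30, 25, 26, 4, 9, 14]

Final heap: [30, 25, 26, 4, 9, 14]


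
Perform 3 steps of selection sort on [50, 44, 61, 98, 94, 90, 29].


Initial: [50, 44, 61, 98, 94, 90, 29]
Step 1: min=29 at 6
  Swap: [29, 44, 61, 98, 94, 90, 50]
Step 2: min=44 at 1
  Swap: [29, 44, 61, 98, 94, 90, 50]
Step 3: min=50 at 6
  Swap: [29, 44, 50, 98, 94, 90, 61]

After 3 steps: [29, 44, 50, 98, 94, 90, 61]


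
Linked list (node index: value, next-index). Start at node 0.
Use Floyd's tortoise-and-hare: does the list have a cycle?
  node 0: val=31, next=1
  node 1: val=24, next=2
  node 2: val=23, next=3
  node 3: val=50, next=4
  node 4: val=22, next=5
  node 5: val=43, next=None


Floyd's tortoise (slow, +1) and hare (fast, +2):
  init: slow=0, fast=0
  step 1: slow=1, fast=2
  step 2: slow=2, fast=4
  step 3: fast 4->5->None, no cycle

Cycle: no


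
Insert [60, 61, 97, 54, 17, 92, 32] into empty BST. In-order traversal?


Insert 60: root
Insert 61: R from 60
Insert 97: R from 60 -> R from 61
Insert 54: L from 60
Insert 17: L from 60 -> L from 54
Insert 92: R from 60 -> R from 61 -> L from 97
Insert 32: L from 60 -> L from 54 -> R from 17

In-order: [17, 32, 54, 60, 61, 92, 97]


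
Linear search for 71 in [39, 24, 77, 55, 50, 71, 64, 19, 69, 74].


i=0: 39!=71
i=1: 24!=71
i=2: 77!=71
i=3: 55!=71
i=4: 50!=71
i=5: 71==71 found!

Found at 5, 6 comps


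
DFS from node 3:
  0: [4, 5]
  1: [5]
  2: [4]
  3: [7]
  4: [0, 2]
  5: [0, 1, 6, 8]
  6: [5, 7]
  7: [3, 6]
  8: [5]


Visit 3, push [7]
Visit 7, push [6]
Visit 6, push [5]
Visit 5, push [8, 1, 0]
Visit 0, push [4]
Visit 4, push [2]
Visit 2, push []
Visit 1, push []
Visit 8, push []

DFS order: [3, 7, 6, 5, 0, 4, 2, 1, 8]


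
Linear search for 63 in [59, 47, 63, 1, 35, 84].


i=0: 59!=63
i=1: 47!=63
i=2: 63==63 found!

Found at 2, 3 comps


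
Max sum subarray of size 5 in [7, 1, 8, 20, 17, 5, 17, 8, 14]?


[0:5]: 53
[1:6]: 51
[2:7]: 67
[3:8]: 67
[4:9]: 61

Max: 67 at [2:7]


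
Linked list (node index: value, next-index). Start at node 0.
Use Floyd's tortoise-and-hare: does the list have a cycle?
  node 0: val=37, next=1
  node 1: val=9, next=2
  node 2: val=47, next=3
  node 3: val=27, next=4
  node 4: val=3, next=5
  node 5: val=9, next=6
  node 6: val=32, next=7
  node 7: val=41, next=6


Floyd's tortoise (slow, +1) and hare (fast, +2):
  init: slow=0, fast=0
  step 1: slow=1, fast=2
  step 2: slow=2, fast=4
  step 3: slow=3, fast=6
  step 4: slow=4, fast=6
  step 5: slow=5, fast=6
  step 6: slow=6, fast=6
  slow == fast at node 6: cycle detected

Cycle: yes


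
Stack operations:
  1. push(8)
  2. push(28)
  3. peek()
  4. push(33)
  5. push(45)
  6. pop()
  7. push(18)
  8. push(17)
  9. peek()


push(8) -> [8]
push(28) -> [8, 28]
peek()->28
push(33) -> [8, 28, 33]
push(45) -> [8, 28, 33, 45]
pop()->45, [8, 28, 33]
push(18) -> [8, 28, 33, 18]
push(17) -> [8, 28, 33, 18, 17]
peek()->17

Final stack: [8, 28, 33, 18, 17]


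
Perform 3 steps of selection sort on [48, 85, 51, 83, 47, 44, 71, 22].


Initial: [48, 85, 51, 83, 47, 44, 71, 22]
Step 1: min=22 at 7
  Swap: [22, 85, 51, 83, 47, 44, 71, 48]
Step 2: min=44 at 5
  Swap: [22, 44, 51, 83, 47, 85, 71, 48]
Step 3: min=47 at 4
  Swap: [22, 44, 47, 83, 51, 85, 71, 48]

After 3 steps: [22, 44, 47, 83, 51, 85, 71, 48]


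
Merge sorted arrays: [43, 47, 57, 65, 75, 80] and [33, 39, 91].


Take 33 from B
Take 39 from B
Take 43 from A
Take 47 from A
Take 57 from A
Take 65 from A
Take 75 from A
Take 80 from A

Merged: [33, 39, 43, 47, 57, 65, 75, 80, 91]


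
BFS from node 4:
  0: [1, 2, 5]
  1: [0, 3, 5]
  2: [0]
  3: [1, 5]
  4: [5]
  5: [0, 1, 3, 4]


Visit 4, enqueue [5]
Visit 5, enqueue [0, 1, 3]
Visit 0, enqueue [2]
Visit 1, enqueue []
Visit 3, enqueue []
Visit 2, enqueue []

BFS order: [4, 5, 0, 1, 3, 2]


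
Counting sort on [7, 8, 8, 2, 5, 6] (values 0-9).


Input: [7, 8, 8, 2, 5, 6]
Counts: [0, 0, 1, 0, 0, 1, 1, 1, 2, 0]

Sorted: [2, 5, 6, 7, 8, 8]


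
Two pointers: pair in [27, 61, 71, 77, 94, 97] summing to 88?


lo=0(27)+hi=5(97)=124
lo=0(27)+hi=4(94)=121
lo=0(27)+hi=3(77)=104
lo=0(27)+hi=2(71)=98
lo=0(27)+hi=1(61)=88

Yes: 27+61=88


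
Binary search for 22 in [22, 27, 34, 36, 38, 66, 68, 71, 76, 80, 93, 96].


Step 1: lo=0, hi=11, mid=5, val=66
Step 2: lo=0, hi=4, mid=2, val=34
Step 3: lo=0, hi=1, mid=0, val=22

Found at index 0


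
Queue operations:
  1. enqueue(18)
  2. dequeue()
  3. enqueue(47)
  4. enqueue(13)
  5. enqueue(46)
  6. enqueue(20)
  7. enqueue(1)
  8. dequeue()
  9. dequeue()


enqueue(18) -> [18]
dequeue()->18, []
enqueue(47) -> [47]
enqueue(13) -> [47, 13]
enqueue(46) -> [47, 13, 46]
enqueue(20) -> [47, 13, 46, 20]
enqueue(1) -> [47, 13, 46, 20, 1]
dequeue()->47, [13, 46, 20, 1]
dequeue()->13, [46, 20, 1]

Final queue: [46, 20, 1]


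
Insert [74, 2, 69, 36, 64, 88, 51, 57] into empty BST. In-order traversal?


Insert 74: root
Insert 2: L from 74
Insert 69: L from 74 -> R from 2
Insert 36: L from 74 -> R from 2 -> L from 69
Insert 64: L from 74 -> R from 2 -> L from 69 -> R from 36
Insert 88: R from 74
Insert 51: L from 74 -> R from 2 -> L from 69 -> R from 36 -> L from 64
Insert 57: L from 74 -> R from 2 -> L from 69 -> R from 36 -> L from 64 -> R from 51

In-order: [2, 36, 51, 57, 64, 69, 74, 88]


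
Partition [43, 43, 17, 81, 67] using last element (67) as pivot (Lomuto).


Pivot: 67
  43 <= 67: advance i (no swap)
  43 <= 67: advance i (no swap)
  17 <= 67: advance i (no swap)
Place pivot at 3: [43, 43, 17, 67, 81]

Partitioned: [43, 43, 17, 67, 81]


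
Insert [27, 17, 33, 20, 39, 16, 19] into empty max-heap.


Insert 27: [27]
Insert 17: [27, 17]
Insert 33: [33, 17, 27]
Insert 20: [33, 20, 27, 17]
Insert 39: [39, 33, 27, 17, 20]
Insert 16: [39, 33, 27, 17, 20, 16]
Insert 19: [39, 33, 27, 17, 20, 16, 19]

Final heap: [39, 33, 27, 17, 20, 16, 19]


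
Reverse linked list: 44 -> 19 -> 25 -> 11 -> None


Step 1: curr=44, set curr.next=prev(None) | reversed so far: 44
Step 2: curr=19, set curr.next=prev(44) | reversed so far: 19 -> 44
Step 3: curr=25, set curr.next=prev(19) | reversed so far: 25 -> 19 -> 44
Step 4: curr=11, set curr.next=prev(25) | reversed so far: 11 -> 25 -> 19 -> 44

11 -> 25 -> 19 -> 44 -> None


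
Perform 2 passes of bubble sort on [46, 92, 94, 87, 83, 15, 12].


Initial: [46, 92, 94, 87, 83, 15, 12]
Pass 1: [46, 92, 87, 83, 15, 12, 94] (4 swaps)
Pass 2: [46, 87, 83, 15, 12, 92, 94] (4 swaps)

After 2 passes: [46, 87, 83, 15, 12, 92, 94]


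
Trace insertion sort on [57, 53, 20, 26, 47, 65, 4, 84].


Initial: [57, 53, 20, 26, 47, 65, 4, 84]
Insert 53: [53, 57, 20, 26, 47, 65, 4, 84]
Insert 20: [20, 53, 57, 26, 47, 65, 4, 84]
Insert 26: [20, 26, 53, 57, 47, 65, 4, 84]
Insert 47: [20, 26, 47, 53, 57, 65, 4, 84]
Insert 65: [20, 26, 47, 53, 57, 65, 4, 84]
Insert 4: [4, 20, 26, 47, 53, 57, 65, 84]
Insert 84: [4, 20, 26, 47, 53, 57, 65, 84]

Sorted: [4, 20, 26, 47, 53, 57, 65, 84]


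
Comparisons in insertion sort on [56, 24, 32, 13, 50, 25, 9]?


Algorithm: insertion sort
Input: [56, 24, 32, 13, 50, 25, 9]
Sorted: [9, 13, 24, 25, 32, 50, 56]

18


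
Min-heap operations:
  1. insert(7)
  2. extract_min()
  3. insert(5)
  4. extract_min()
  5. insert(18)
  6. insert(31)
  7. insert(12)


insert(7) -> [7]
extract_min()->7, []
insert(5) -> [5]
extract_min()->5, []
insert(18) -> [18]
insert(31) -> [18, 31]
insert(12) -> [12, 31, 18]

Final heap: [12, 31, 18]


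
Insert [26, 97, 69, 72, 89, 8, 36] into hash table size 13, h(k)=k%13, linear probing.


Insert 26: h=0 -> slot 0
Insert 97: h=6 -> slot 6
Insert 69: h=4 -> slot 4
Insert 72: h=7 -> slot 7
Insert 89: h=11 -> slot 11
Insert 8: h=8 -> slot 8
Insert 36: h=10 -> slot 10

Table: [26, None, None, None, 69, None, 97, 72, 8, None, 36, 89, None]


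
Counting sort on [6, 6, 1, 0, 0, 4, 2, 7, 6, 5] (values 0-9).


Input: [6, 6, 1, 0, 0, 4, 2, 7, 6, 5]
Counts: [2, 1, 1, 0, 1, 1, 3, 1, 0, 0]

Sorted: [0, 0, 1, 2, 4, 5, 6, 6, 6, 7]


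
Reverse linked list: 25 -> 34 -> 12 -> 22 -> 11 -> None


Step 1: curr=25, set curr.next=prev(None) | reversed so far: 25
Step 2: curr=34, set curr.next=prev(25) | reversed so far: 34 -> 25
Step 3: curr=12, set curr.next=prev(34) | reversed so far: 12 -> 34 -> 25
Step 4: curr=22, set curr.next=prev(12) | reversed so far: 22 -> 12 -> 34 -> 25
Step 5: curr=11, set curr.next=prev(22) | reversed so far: 11 -> 22 -> 12 -> 34 -> 25

11 -> 22 -> 12 -> 34 -> 25 -> None


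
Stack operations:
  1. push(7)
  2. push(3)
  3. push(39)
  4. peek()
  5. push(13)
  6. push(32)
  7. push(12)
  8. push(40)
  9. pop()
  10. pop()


push(7) -> [7]
push(3) -> [7, 3]
push(39) -> [7, 3, 39]
peek()->39
push(13) -> [7, 3, 39, 13]
push(32) -> [7, 3, 39, 13, 32]
push(12) -> [7, 3, 39, 13, 32, 12]
push(40) -> [7, 3, 39, 13, 32, 12, 40]
pop()->40, [7, 3, 39, 13, 32, 12]
pop()->12, [7, 3, 39, 13, 32]

Final stack: [7, 3, 39, 13, 32]


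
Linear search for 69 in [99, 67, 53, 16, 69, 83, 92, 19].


i=0: 99!=69
i=1: 67!=69
i=2: 53!=69
i=3: 16!=69
i=4: 69==69 found!

Found at 4, 5 comps


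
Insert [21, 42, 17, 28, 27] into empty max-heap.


Insert 21: [21]
Insert 42: [42, 21]
Insert 17: [42, 21, 17]
Insert 28: [42, 28, 17, 21]
Insert 27: [42, 28, 17, 21, 27]

Final heap: [42, 28, 17, 21, 27]


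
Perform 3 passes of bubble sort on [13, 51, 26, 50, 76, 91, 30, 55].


Initial: [13, 51, 26, 50, 76, 91, 30, 55]
Pass 1: [13, 26, 50, 51, 76, 30, 55, 91] (4 swaps)
Pass 2: [13, 26, 50, 51, 30, 55, 76, 91] (2 swaps)
Pass 3: [13, 26, 50, 30, 51, 55, 76, 91] (1 swaps)

After 3 passes: [13, 26, 50, 30, 51, 55, 76, 91]


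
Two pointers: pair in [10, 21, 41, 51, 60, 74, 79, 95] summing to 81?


lo=0(10)+hi=7(95)=105
lo=0(10)+hi=6(79)=89
lo=0(10)+hi=5(74)=84
lo=0(10)+hi=4(60)=70
lo=1(21)+hi=4(60)=81

Yes: 21+60=81


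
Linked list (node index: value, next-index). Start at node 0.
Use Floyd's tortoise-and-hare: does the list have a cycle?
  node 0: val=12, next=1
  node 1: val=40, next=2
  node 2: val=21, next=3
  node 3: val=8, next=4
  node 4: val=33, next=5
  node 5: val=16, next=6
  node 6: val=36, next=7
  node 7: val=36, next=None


Floyd's tortoise (slow, +1) and hare (fast, +2):
  init: slow=0, fast=0
  step 1: slow=1, fast=2
  step 2: slow=2, fast=4
  step 3: slow=3, fast=6
  step 4: fast 6->7->None, no cycle

Cycle: no


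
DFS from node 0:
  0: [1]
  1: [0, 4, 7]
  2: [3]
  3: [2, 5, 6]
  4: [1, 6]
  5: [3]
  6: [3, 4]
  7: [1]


Visit 0, push [1]
Visit 1, push [7, 4]
Visit 4, push [6]
Visit 6, push [3]
Visit 3, push [5, 2]
Visit 2, push []
Visit 5, push []
Visit 7, push []

DFS order: [0, 1, 4, 6, 3, 2, 5, 7]


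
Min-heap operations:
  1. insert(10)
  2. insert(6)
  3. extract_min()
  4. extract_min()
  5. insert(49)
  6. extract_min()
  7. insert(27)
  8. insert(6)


insert(10) -> [10]
insert(6) -> [6, 10]
extract_min()->6, [10]
extract_min()->10, []
insert(49) -> [49]
extract_min()->49, []
insert(27) -> [27]
insert(6) -> [6, 27]

Final heap: [6, 27]


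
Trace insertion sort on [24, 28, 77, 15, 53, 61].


Initial: [24, 28, 77, 15, 53, 61]
Insert 28: [24, 28, 77, 15, 53, 61]
Insert 77: [24, 28, 77, 15, 53, 61]
Insert 15: [15, 24, 28, 77, 53, 61]
Insert 53: [15, 24, 28, 53, 77, 61]
Insert 61: [15, 24, 28, 53, 61, 77]

Sorted: [15, 24, 28, 53, 61, 77]


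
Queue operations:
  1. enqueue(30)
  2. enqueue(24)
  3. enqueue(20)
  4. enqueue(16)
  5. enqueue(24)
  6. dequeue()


enqueue(30) -> [30]
enqueue(24) -> [30, 24]
enqueue(20) -> [30, 24, 20]
enqueue(16) -> [30, 24, 20, 16]
enqueue(24) -> [30, 24, 20, 16, 24]
dequeue()->30, [24, 20, 16, 24]

Final queue: [24, 20, 16, 24]


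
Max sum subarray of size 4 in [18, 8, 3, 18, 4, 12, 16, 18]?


[0:4]: 47
[1:5]: 33
[2:6]: 37
[3:7]: 50
[4:8]: 50

Max: 50 at [3:7]


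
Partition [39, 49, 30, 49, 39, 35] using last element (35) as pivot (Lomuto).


Pivot: 35
  30 <= 35: swap -> [30, 49, 39, 49, 39, 35]
Place pivot at 1: [30, 35, 39, 49, 39, 49]

Partitioned: [30, 35, 39, 49, 39, 49]


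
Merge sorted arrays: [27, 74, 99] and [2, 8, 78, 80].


Take 2 from B
Take 8 from B
Take 27 from A
Take 74 from A
Take 78 from B
Take 80 from B

Merged: [2, 8, 27, 74, 78, 80, 99]


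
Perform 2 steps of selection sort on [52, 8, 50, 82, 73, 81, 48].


Initial: [52, 8, 50, 82, 73, 81, 48]
Step 1: min=8 at 1
  Swap: [8, 52, 50, 82, 73, 81, 48]
Step 2: min=48 at 6
  Swap: [8, 48, 50, 82, 73, 81, 52]

After 2 steps: [8, 48, 50, 82, 73, 81, 52]


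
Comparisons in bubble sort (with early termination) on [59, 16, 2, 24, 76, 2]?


Algorithm: bubble sort (with early termination)
Input: [59, 16, 2, 24, 76, 2]
Sorted: [2, 2, 16, 24, 59, 76]

15


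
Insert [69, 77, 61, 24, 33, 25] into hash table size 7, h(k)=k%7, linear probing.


Insert 69: h=6 -> slot 6
Insert 77: h=0 -> slot 0
Insert 61: h=5 -> slot 5
Insert 24: h=3 -> slot 3
Insert 33: h=5, 3 probes -> slot 1
Insert 25: h=4 -> slot 4

Table: [77, 33, None, 24, 25, 61, 69]


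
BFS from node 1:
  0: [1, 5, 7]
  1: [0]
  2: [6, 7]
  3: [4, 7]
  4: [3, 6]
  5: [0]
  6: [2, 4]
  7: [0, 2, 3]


Visit 1, enqueue [0]
Visit 0, enqueue [5, 7]
Visit 5, enqueue []
Visit 7, enqueue [2, 3]
Visit 2, enqueue [6]
Visit 3, enqueue [4]
Visit 6, enqueue []
Visit 4, enqueue []

BFS order: [1, 0, 5, 7, 2, 3, 6, 4]


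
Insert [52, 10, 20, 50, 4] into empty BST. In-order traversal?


Insert 52: root
Insert 10: L from 52
Insert 20: L from 52 -> R from 10
Insert 50: L from 52 -> R from 10 -> R from 20
Insert 4: L from 52 -> L from 10

In-order: [4, 10, 20, 50, 52]


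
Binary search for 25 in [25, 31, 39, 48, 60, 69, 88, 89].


Step 1: lo=0, hi=7, mid=3, val=48
Step 2: lo=0, hi=2, mid=1, val=31
Step 3: lo=0, hi=0, mid=0, val=25

Found at index 0


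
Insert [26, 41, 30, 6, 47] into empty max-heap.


Insert 26: [26]
Insert 41: [41, 26]
Insert 30: [41, 26, 30]
Insert 6: [41, 26, 30, 6]
Insert 47: [47, 41, 30, 6, 26]

Final heap: [47, 41, 30, 6, 26]


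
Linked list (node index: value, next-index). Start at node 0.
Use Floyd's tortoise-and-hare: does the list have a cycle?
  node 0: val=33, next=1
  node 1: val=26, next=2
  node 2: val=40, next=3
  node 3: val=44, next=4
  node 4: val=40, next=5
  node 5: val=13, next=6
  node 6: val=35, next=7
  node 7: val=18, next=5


Floyd's tortoise (slow, +1) and hare (fast, +2):
  init: slow=0, fast=0
  step 1: slow=1, fast=2
  step 2: slow=2, fast=4
  step 3: slow=3, fast=6
  step 4: slow=4, fast=5
  step 5: slow=5, fast=7
  step 6: slow=6, fast=6
  slow == fast at node 6: cycle detected

Cycle: yes


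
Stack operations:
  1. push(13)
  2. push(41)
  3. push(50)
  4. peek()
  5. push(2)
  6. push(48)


push(13) -> [13]
push(41) -> [13, 41]
push(50) -> [13, 41, 50]
peek()->50
push(2) -> [13, 41, 50, 2]
push(48) -> [13, 41, 50, 2, 48]

Final stack: [13, 41, 50, 2, 48]


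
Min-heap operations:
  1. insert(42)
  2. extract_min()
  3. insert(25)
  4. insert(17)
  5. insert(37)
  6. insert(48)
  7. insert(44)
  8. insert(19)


insert(42) -> [42]
extract_min()->42, []
insert(25) -> [25]
insert(17) -> [17, 25]
insert(37) -> [17, 25, 37]
insert(48) -> [17, 25, 37, 48]
insert(44) -> [17, 25, 37, 48, 44]
insert(19) -> [17, 25, 19, 48, 44, 37]

Final heap: [17, 25, 19, 48, 44, 37]


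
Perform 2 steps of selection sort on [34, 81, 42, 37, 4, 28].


Initial: [34, 81, 42, 37, 4, 28]
Step 1: min=4 at 4
  Swap: [4, 81, 42, 37, 34, 28]
Step 2: min=28 at 5
  Swap: [4, 28, 42, 37, 34, 81]

After 2 steps: [4, 28, 42, 37, 34, 81]


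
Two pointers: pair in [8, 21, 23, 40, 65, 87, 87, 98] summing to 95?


lo=0(8)+hi=7(98)=106
lo=0(8)+hi=6(87)=95

Yes: 8+87=95


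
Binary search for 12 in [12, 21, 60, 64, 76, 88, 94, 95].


Step 1: lo=0, hi=7, mid=3, val=64
Step 2: lo=0, hi=2, mid=1, val=21
Step 3: lo=0, hi=0, mid=0, val=12

Found at index 0


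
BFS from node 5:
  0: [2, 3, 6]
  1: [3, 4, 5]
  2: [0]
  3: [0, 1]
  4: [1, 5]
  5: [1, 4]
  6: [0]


Visit 5, enqueue [1, 4]
Visit 1, enqueue [3]
Visit 4, enqueue []
Visit 3, enqueue [0]
Visit 0, enqueue [2, 6]
Visit 2, enqueue []
Visit 6, enqueue []

BFS order: [5, 1, 4, 3, 0, 2, 6]


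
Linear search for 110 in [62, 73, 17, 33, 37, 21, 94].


i=0: 62!=110
i=1: 73!=110
i=2: 17!=110
i=3: 33!=110
i=4: 37!=110
i=5: 21!=110
i=6: 94!=110

Not found, 7 comps


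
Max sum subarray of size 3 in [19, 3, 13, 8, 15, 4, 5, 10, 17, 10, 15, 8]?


[0:3]: 35
[1:4]: 24
[2:5]: 36
[3:6]: 27
[4:7]: 24
[5:8]: 19
[6:9]: 32
[7:10]: 37
[8:11]: 42
[9:12]: 33

Max: 42 at [8:11]


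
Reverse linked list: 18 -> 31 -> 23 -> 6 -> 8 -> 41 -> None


Step 1: curr=18, set curr.next=prev(None) | reversed so far: 18
Step 2: curr=31, set curr.next=prev(18) | reversed so far: 31 -> 18
Step 3: curr=23, set curr.next=prev(31) | reversed so far: 23 -> 31 -> 18
Step 4: curr=6, set curr.next=prev(23) | reversed so far: 6 -> 23 -> 31 -> 18
Step 5: curr=8, set curr.next=prev(6) | reversed so far: 8 -> 6 -> 23 -> 31 -> 18
Step 6: curr=41, set curr.next=prev(8) | reversed so far: 41 -> 8 -> 6 -> 23 -> 31 -> 18

41 -> 8 -> 6 -> 23 -> 31 -> 18 -> None


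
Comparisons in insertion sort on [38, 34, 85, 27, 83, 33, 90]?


Algorithm: insertion sort
Input: [38, 34, 85, 27, 83, 33, 90]
Sorted: [27, 33, 34, 38, 83, 85, 90]

13


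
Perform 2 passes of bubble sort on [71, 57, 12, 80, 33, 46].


Initial: [71, 57, 12, 80, 33, 46]
Pass 1: [57, 12, 71, 33, 46, 80] (4 swaps)
Pass 2: [12, 57, 33, 46, 71, 80] (3 swaps)

After 2 passes: [12, 57, 33, 46, 71, 80]


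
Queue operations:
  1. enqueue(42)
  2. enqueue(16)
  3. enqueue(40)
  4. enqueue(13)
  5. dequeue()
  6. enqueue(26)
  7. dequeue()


enqueue(42) -> [42]
enqueue(16) -> [42, 16]
enqueue(40) -> [42, 16, 40]
enqueue(13) -> [42, 16, 40, 13]
dequeue()->42, [16, 40, 13]
enqueue(26) -> [16, 40, 13, 26]
dequeue()->16, [40, 13, 26]

Final queue: [40, 13, 26]


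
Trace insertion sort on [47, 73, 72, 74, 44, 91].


Initial: [47, 73, 72, 74, 44, 91]
Insert 73: [47, 73, 72, 74, 44, 91]
Insert 72: [47, 72, 73, 74, 44, 91]
Insert 74: [47, 72, 73, 74, 44, 91]
Insert 44: [44, 47, 72, 73, 74, 91]
Insert 91: [44, 47, 72, 73, 74, 91]

Sorted: [44, 47, 72, 73, 74, 91]


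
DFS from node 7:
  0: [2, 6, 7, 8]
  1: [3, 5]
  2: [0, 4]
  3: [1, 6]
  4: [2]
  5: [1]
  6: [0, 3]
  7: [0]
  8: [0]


Visit 7, push [0]
Visit 0, push [8, 6, 2]
Visit 2, push [4]
Visit 4, push []
Visit 6, push [3]
Visit 3, push [1]
Visit 1, push [5]
Visit 5, push []
Visit 8, push []

DFS order: [7, 0, 2, 4, 6, 3, 1, 5, 8]


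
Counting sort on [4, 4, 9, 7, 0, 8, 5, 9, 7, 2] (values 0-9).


Input: [4, 4, 9, 7, 0, 8, 5, 9, 7, 2]
Counts: [1, 0, 1, 0, 2, 1, 0, 2, 1, 2]

Sorted: [0, 2, 4, 4, 5, 7, 7, 8, 9, 9]


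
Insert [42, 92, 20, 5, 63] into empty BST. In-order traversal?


Insert 42: root
Insert 92: R from 42
Insert 20: L from 42
Insert 5: L from 42 -> L from 20
Insert 63: R from 42 -> L from 92

In-order: [5, 20, 42, 63, 92]


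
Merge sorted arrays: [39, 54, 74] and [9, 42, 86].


Take 9 from B
Take 39 from A
Take 42 from B
Take 54 from A
Take 74 from A

Merged: [9, 39, 42, 54, 74, 86]


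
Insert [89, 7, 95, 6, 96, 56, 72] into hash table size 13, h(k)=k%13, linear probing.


Insert 89: h=11 -> slot 11
Insert 7: h=7 -> slot 7
Insert 95: h=4 -> slot 4
Insert 6: h=6 -> slot 6
Insert 96: h=5 -> slot 5
Insert 56: h=4, 4 probes -> slot 8
Insert 72: h=7, 2 probes -> slot 9

Table: [None, None, None, None, 95, 96, 6, 7, 56, 72, None, 89, None]


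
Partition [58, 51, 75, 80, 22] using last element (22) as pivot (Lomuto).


Pivot: 22
Place pivot at 0: [22, 51, 75, 80, 58]

Partitioned: [22, 51, 75, 80, 58]


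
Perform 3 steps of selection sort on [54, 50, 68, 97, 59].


Initial: [54, 50, 68, 97, 59]
Step 1: min=50 at 1
  Swap: [50, 54, 68, 97, 59]
Step 2: min=54 at 1
  Swap: [50, 54, 68, 97, 59]
Step 3: min=59 at 4
  Swap: [50, 54, 59, 97, 68]

After 3 steps: [50, 54, 59, 97, 68]


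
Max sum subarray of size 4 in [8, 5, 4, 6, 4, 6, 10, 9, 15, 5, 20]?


[0:4]: 23
[1:5]: 19
[2:6]: 20
[3:7]: 26
[4:8]: 29
[5:9]: 40
[6:10]: 39
[7:11]: 49

Max: 49 at [7:11]


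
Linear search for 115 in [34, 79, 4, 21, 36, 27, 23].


i=0: 34!=115
i=1: 79!=115
i=2: 4!=115
i=3: 21!=115
i=4: 36!=115
i=5: 27!=115
i=6: 23!=115

Not found, 7 comps


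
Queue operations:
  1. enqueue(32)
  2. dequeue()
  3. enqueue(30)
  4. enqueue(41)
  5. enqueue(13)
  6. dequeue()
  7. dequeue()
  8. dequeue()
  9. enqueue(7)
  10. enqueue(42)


enqueue(32) -> [32]
dequeue()->32, []
enqueue(30) -> [30]
enqueue(41) -> [30, 41]
enqueue(13) -> [30, 41, 13]
dequeue()->30, [41, 13]
dequeue()->41, [13]
dequeue()->13, []
enqueue(7) -> [7]
enqueue(42) -> [7, 42]

Final queue: [7, 42]


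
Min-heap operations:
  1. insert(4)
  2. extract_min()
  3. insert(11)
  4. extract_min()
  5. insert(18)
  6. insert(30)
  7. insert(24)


insert(4) -> [4]
extract_min()->4, []
insert(11) -> [11]
extract_min()->11, []
insert(18) -> [18]
insert(30) -> [18, 30]
insert(24) -> [18, 30, 24]

Final heap: [18, 30, 24]


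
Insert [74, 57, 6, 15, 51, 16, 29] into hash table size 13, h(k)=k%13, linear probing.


Insert 74: h=9 -> slot 9
Insert 57: h=5 -> slot 5
Insert 6: h=6 -> slot 6
Insert 15: h=2 -> slot 2
Insert 51: h=12 -> slot 12
Insert 16: h=3 -> slot 3
Insert 29: h=3, 1 probes -> slot 4

Table: [None, None, 15, 16, 29, 57, 6, None, None, 74, None, None, 51]


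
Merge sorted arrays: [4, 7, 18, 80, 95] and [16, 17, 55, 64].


Take 4 from A
Take 7 from A
Take 16 from B
Take 17 from B
Take 18 from A
Take 55 from B
Take 64 from B

Merged: [4, 7, 16, 17, 18, 55, 64, 80, 95]


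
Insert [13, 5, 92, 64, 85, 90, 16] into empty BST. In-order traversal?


Insert 13: root
Insert 5: L from 13
Insert 92: R from 13
Insert 64: R from 13 -> L from 92
Insert 85: R from 13 -> L from 92 -> R from 64
Insert 90: R from 13 -> L from 92 -> R from 64 -> R from 85
Insert 16: R from 13 -> L from 92 -> L from 64

In-order: [5, 13, 16, 64, 85, 90, 92]


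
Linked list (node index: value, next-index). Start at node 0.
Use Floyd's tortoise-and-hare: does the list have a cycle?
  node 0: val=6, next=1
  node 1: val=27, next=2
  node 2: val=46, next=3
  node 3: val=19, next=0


Floyd's tortoise (slow, +1) and hare (fast, +2):
  init: slow=0, fast=0
  step 1: slow=1, fast=2
  step 2: slow=2, fast=0
  step 3: slow=3, fast=2
  step 4: slow=0, fast=0
  slow == fast at node 0: cycle detected

Cycle: yes


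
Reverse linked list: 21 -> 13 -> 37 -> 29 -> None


Step 1: curr=21, set curr.next=prev(None) | reversed so far: 21
Step 2: curr=13, set curr.next=prev(21) | reversed so far: 13 -> 21
Step 3: curr=37, set curr.next=prev(13) | reversed so far: 37 -> 13 -> 21
Step 4: curr=29, set curr.next=prev(37) | reversed so far: 29 -> 37 -> 13 -> 21

29 -> 37 -> 13 -> 21 -> None


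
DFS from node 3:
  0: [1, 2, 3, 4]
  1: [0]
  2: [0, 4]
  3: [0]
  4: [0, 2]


Visit 3, push [0]
Visit 0, push [4, 2, 1]
Visit 1, push []
Visit 2, push [4]
Visit 4, push []

DFS order: [3, 0, 1, 2, 4]


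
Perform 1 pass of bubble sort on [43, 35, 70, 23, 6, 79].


Initial: [43, 35, 70, 23, 6, 79]
Pass 1: [35, 43, 23, 6, 70, 79] (3 swaps)

After 1 pass: [35, 43, 23, 6, 70, 79]


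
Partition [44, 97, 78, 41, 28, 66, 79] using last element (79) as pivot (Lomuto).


Pivot: 79
  44 <= 79: advance i (no swap)
  78 <= 79: swap -> [44, 78, 97, 41, 28, 66, 79]
  41 <= 79: swap -> [44, 78, 41, 97, 28, 66, 79]
  28 <= 79: swap -> [44, 78, 41, 28, 97, 66, 79]
  66 <= 79: swap -> [44, 78, 41, 28, 66, 97, 79]
Place pivot at 5: [44, 78, 41, 28, 66, 79, 97]

Partitioned: [44, 78, 41, 28, 66, 79, 97]


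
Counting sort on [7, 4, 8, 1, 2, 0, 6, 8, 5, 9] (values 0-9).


Input: [7, 4, 8, 1, 2, 0, 6, 8, 5, 9]
Counts: [1, 1, 1, 0, 1, 1, 1, 1, 2, 1]

Sorted: [0, 1, 2, 4, 5, 6, 7, 8, 8, 9]


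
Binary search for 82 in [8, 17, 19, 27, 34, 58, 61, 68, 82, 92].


Step 1: lo=0, hi=9, mid=4, val=34
Step 2: lo=5, hi=9, mid=7, val=68
Step 3: lo=8, hi=9, mid=8, val=82

Found at index 8


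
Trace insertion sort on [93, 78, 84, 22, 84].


Initial: [93, 78, 84, 22, 84]
Insert 78: [78, 93, 84, 22, 84]
Insert 84: [78, 84, 93, 22, 84]
Insert 22: [22, 78, 84, 93, 84]
Insert 84: [22, 78, 84, 84, 93]

Sorted: [22, 78, 84, 84, 93]


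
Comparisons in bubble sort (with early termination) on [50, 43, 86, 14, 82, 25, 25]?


Algorithm: bubble sort (with early termination)
Input: [50, 43, 86, 14, 82, 25, 25]
Sorted: [14, 25, 25, 43, 50, 82, 86]

20


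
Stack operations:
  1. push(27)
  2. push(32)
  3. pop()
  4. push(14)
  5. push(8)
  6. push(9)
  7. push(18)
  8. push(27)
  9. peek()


push(27) -> [27]
push(32) -> [27, 32]
pop()->32, [27]
push(14) -> [27, 14]
push(8) -> [27, 14, 8]
push(9) -> [27, 14, 8, 9]
push(18) -> [27, 14, 8, 9, 18]
push(27) -> [27, 14, 8, 9, 18, 27]
peek()->27

Final stack: [27, 14, 8, 9, 18, 27]


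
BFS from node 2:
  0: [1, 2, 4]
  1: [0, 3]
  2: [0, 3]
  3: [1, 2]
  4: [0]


Visit 2, enqueue [0, 3]
Visit 0, enqueue [1, 4]
Visit 3, enqueue []
Visit 1, enqueue []
Visit 4, enqueue []

BFS order: [2, 0, 3, 1, 4]


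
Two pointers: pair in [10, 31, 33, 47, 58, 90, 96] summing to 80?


lo=0(10)+hi=6(96)=106
lo=0(10)+hi=5(90)=100
lo=0(10)+hi=4(58)=68
lo=1(31)+hi=4(58)=89
lo=1(31)+hi=3(47)=78
lo=2(33)+hi=3(47)=80

Yes: 33+47=80


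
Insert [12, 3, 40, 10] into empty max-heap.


Insert 12: [12]
Insert 3: [12, 3]
Insert 40: [40, 3, 12]
Insert 10: [40, 10, 12, 3]

Final heap: [40, 10, 12, 3]


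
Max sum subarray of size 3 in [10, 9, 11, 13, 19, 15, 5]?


[0:3]: 30
[1:4]: 33
[2:5]: 43
[3:6]: 47
[4:7]: 39

Max: 47 at [3:6]


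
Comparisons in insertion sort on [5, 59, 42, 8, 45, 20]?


Algorithm: insertion sort
Input: [5, 59, 42, 8, 45, 20]
Sorted: [5, 8, 20, 42, 45, 59]

12


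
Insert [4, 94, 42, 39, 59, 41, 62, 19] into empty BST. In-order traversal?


Insert 4: root
Insert 94: R from 4
Insert 42: R from 4 -> L from 94
Insert 39: R from 4 -> L from 94 -> L from 42
Insert 59: R from 4 -> L from 94 -> R from 42
Insert 41: R from 4 -> L from 94 -> L from 42 -> R from 39
Insert 62: R from 4 -> L from 94 -> R from 42 -> R from 59
Insert 19: R from 4 -> L from 94 -> L from 42 -> L from 39

In-order: [4, 19, 39, 41, 42, 59, 62, 94]


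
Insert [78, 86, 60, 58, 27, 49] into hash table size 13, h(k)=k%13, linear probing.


Insert 78: h=0 -> slot 0
Insert 86: h=8 -> slot 8
Insert 60: h=8, 1 probes -> slot 9
Insert 58: h=6 -> slot 6
Insert 27: h=1 -> slot 1
Insert 49: h=10 -> slot 10

Table: [78, 27, None, None, None, None, 58, None, 86, 60, 49, None, None]


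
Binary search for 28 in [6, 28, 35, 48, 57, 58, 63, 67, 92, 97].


Step 1: lo=0, hi=9, mid=4, val=57
Step 2: lo=0, hi=3, mid=1, val=28

Found at index 1


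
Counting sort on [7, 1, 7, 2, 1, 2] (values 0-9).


Input: [7, 1, 7, 2, 1, 2]
Counts: [0, 2, 2, 0, 0, 0, 0, 2, 0, 0]

Sorted: [1, 1, 2, 2, 7, 7]


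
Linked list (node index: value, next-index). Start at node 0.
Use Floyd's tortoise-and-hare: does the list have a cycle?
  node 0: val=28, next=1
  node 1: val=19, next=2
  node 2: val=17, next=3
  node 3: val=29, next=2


Floyd's tortoise (slow, +1) and hare (fast, +2):
  init: slow=0, fast=0
  step 1: slow=1, fast=2
  step 2: slow=2, fast=2
  slow == fast at node 2: cycle detected

Cycle: yes


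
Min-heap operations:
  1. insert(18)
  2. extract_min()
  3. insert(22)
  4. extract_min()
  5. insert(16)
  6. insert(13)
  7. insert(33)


insert(18) -> [18]
extract_min()->18, []
insert(22) -> [22]
extract_min()->22, []
insert(16) -> [16]
insert(13) -> [13, 16]
insert(33) -> [13, 16, 33]

Final heap: [13, 16, 33]
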